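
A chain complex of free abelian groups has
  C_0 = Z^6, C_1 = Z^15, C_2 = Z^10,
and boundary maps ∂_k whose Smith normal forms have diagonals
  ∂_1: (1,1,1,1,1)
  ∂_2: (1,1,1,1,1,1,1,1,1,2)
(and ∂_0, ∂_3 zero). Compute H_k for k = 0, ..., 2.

H_0 ≅ Z,  H_1 ≅ Z/2Z,  H_2 = 0.

H_0: b_0 = 6 − 0 − 5 = 1; torsion from ∂_1 factors > 1: none. So H_0 ≅ Z.
H_1: b_1 = 15 − 5 − 10 = 0; torsion from ∂_2 factors > 1: [2]. So H_1 ≅ Z/2Z.
H_2: b_2 = 10 − 10 − 0 = 0; torsion from ∂_3 factors > 1: none. So H_2 ≅ 0.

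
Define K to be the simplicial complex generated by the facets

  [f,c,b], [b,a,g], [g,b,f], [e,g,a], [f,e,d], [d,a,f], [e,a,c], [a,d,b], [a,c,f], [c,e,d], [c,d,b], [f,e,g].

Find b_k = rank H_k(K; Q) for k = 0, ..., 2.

b_0 = 1, b_1 = 0, b_2 = 0.

We work with the vertex ordering a < b < c < d < e < f < g. The simplices of K, each written with vertices in increasing order, are:

  0-simplices (7): a, b, c, d, e, f, g
  1-simplices (18): ab, ac, ad, ae, af, ag, bc, bd, bf, bg, cd, ce, cf, de, df, ef, eg, fg
  2-simplices (12): abd, abg, ace, acf, adf, aeg, bcd, bcf, bfg, cde, def, efg

Hence C_0 ≅ Z^7, C_1 ≅ Z^18, C_2 ≅ Z^12.

∂_1: C_1 → C_0 maps an edge to its endpoints' difference, ∂[p,q] = q − p. For instance
  ∂bf = f − b.
As a 7×18 matrix over Z this has rank 6, with invariant factors (1,1,1,1,1,1).

The boundary map ∂_2: C_2 → C_1 acts by ∂[p,q,r] = [q,r] − [p,r] + [p,q]. For instance
  ∂cde = de − ce + cd,
  ∂bcd = cd − bd + bc.
As a 18×12 matrix over Z this has rank 12, with invariant factors (1,1,1,1,1,1,1,1,1,1,1,2).

Computing H_k = (kernel of ∂_k) / (image of ∂_{k+1}):

  H_0: rank C_0 − rank ∂_1 = 7 − 6 = 1, and the invariant factors of ∂_1 are all 1, so H_0 ≅ Z.
  H_1: rank ker ∂_1 − rank ∂_2 = (18 − 6) − 12 = 0, and ∂_2 has invariant factor 2 > 1, so H_1 ≅ Z/2Z.
  H_2: rank ker ∂_2 − rank ∂_3 = (12 − 12) − 0 = 0, and there is no ∂_3, so H_2 ≅ 0.

Hence the Betti numbers are b_0 = 1, b_1 = 0, b_2 = 0.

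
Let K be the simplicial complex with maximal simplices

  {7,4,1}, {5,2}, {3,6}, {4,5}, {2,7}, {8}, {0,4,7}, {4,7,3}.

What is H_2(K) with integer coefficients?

We work with the vertex ordering 0 < 1 < 2 < 3 < 4 < 5 < 6 < 7 < 8. The simplices of K, each written with vertices in increasing order, are:

  0-simplices (9): [0], [1], [2], [3], [4], [5], [6], [7], [8]
  1-simplices (11): [0,4], [0,7], [1,4], [1,7], [2,5], [2,7], [3,4], [3,6], [3,7], [4,5], [4,7]
  2-simplices (3): [0,4,7], [1,4,7], [3,4,7]

so the chain groups are C_0 ≅ Z^9, C_1 ≅ Z^11, C_2 ≅ Z^3.

∂_1: C_1 → C_0 maps an edge to its endpoints' difference, ∂[p,q] = q − p. For instance
  ∂[3,4] = [4] − [3].
The resulting 9×11 matrix has rank 7, and its Smith normal form has invariant factors (1,1,1,1,1,1,1).

∂_2: C_2 → C_1 maps a triangle to the signed sum of its edges. For instance
  ∂[3,4,7] = [4,7] − [3,7] + [3,4],
  ∂[1,4,7] = [4,7] − [1,7] + [1,4].
This gives a 11×3 integer matrix of rank 3; reducing to Smith normal form yields diagonal entries (1,1,1).

Computing H_k = (kernel of ∂_k) / (image of ∂_{k+1}):

  H_2: rank ker ∂_2 − rank ∂_3 = (3 − 3) − 0 = 0, and there is no ∂_3, so H_2 ≅ 0.

H_2 ≅ 0.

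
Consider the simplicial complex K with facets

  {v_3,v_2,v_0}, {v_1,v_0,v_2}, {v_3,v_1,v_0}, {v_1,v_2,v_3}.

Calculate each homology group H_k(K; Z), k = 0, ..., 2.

H_0 = Z,  H_1 = 0,  H_2 = Z.

We work with the vertex ordering v_0 < v_1 < v_2 < v_3. The simplices of K, each written with vertices in increasing order, are:

  0-simplices (4): [v_0], [v_1], [v_2], [v_3]
  1-simplices (6): [v_0,v_1], [v_0,v_2], [v_0,v_3], [v_1,v_2], [v_1,v_3], [v_2,v_3]
  2-simplices (4): [v_0,v_1,v_2], [v_0,v_1,v_3], [v_0,v_2,v_3], [v_1,v_2,v_3]

Hence C_0 ≅ Z^4, C_1 ≅ Z^6, C_2 ≅ Z^4.

∂_1: C_1 → C_0 is given by ∂[p,q] = [q] − [p]. For instance
  ∂[v_2,v_3] = [v_3] − [v_2].
As a 4×6 matrix over Z this has rank 3, with invariant factors (1,1,1).

∂_2: C_2 → C_1 maps a triangle to the signed sum of its edges. For instance
  ∂[v_1,v_2,v_3] = [v_2,v_3] − [v_1,v_3] + [v_1,v_2],
  ∂[v_0,v_1,v_3] = [v_1,v_3] − [v_0,v_3] + [v_0,v_1].
The 6×4 boundary matrix has rank 3 and Smith normal form diag(1,1,1).

From H_k ≅ ker(∂_k) / im(∂_{k+1}) we obtain:

  H_0: rank C_0 − rank ∂_1 = 4 − 3 = 1, and the invariant factors of ∂_1 are all 1, so H_0 = Z.
  H_1: rank ker ∂_1 − rank ∂_2 = (6 − 3) − 3 = 0, and the invariant factors of ∂_2 are all 1, so H_1 = 0.
  H_2: rank ker ∂_2 − rank ∂_3 = (4 − 3) − 0 = 1, and there is no ∂_3, so H_2 = Z.

As a check, the Euler characteristic is 4 − 6 + 4 = 2, which agrees with 1 − 0 + 1 = 2.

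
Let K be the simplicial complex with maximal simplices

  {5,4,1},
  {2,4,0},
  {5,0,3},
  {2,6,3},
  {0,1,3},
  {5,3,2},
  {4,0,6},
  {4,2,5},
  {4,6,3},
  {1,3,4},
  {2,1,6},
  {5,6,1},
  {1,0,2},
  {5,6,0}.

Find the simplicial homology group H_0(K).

Fix the vertex order 0 < 1 < 2 < 3 < 4 < 5 < 6 and write every simplex with vertices in increasing order. Then dim K = 2 and the simplices of K are:

  0-simplices (7): [0], [1], [2], [3], [4], [5], [6]
  1-simplices (21): [0,1], [0,2], [0,3], [0,4], [0,5], [0,6], [1,2], [1,3], [1,4], [1,5], [1,6], [2,3], [2,4], [2,5], [2,6], [3,4], [3,5], [3,6], [4,5], [4,6], [5,6]
  2-simplices (14): [0,1,2], [0,1,3], [0,2,4], [0,3,5], [0,4,6], [0,5,6], [1,2,6], [1,3,4], [1,4,5], [1,5,6], [2,3,5], [2,3,6], [2,4,5], [3,4,6]

Hence C_0 ≅ Z^7, C_1 ≅ Z^21, C_2 ≅ Z^14.

∂_1: C_1 → C_0 sends each edge [p,q] (with p < q) to q − p. For instance
  ∂[1,2] = [2] − [1].
As a 7×21 matrix over Z this has rank 6, with invariant factors (1,1,1,1,1,1).

The boundary map ∂_2: C_2 → C_1 maps a triangle to the signed sum of its edges. For instance
  ∂[1,5,6] = [5,6] − [1,6] + [1,5],
  ∂[1,3,4] = [3,4] − [1,4] + [1,3].
The resulting 21×14 matrix has rank 13, and its Smith normal form has invariant factors (1,1,1,1,1,1,1,1,1,1,1,1,1).

Reading off H_k = ker ∂_k / im ∂_{k+1}:

  H_0: rank C_0 − rank ∂_1 = 7 − 6 = 1, and the invariant factors of ∂_1 are all 1, so H_0 = Z.

H_0 ≅ Z.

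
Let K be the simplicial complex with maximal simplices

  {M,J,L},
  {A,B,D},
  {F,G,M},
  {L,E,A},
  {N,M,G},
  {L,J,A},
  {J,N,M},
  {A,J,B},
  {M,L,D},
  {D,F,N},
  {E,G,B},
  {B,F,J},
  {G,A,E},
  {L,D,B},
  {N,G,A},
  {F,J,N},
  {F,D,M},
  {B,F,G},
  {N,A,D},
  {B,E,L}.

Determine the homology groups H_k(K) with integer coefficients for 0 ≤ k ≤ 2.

H_0 = Z,  H_1 = Z ⊕ Z/2,  H_2 = 0.

Fix the vertex order A < B < D < E < F < G < J < L < M < N and write every simplex with vertices in increasing order. Then dim K = 2 and the simplices of K are:

  0-simplices (10): A, B, D, E, F, G, J, L, M, N
  1-simplices (30): AB, AD, AE, AG, AJ, AL, AN, BD, BE, BF, BG, BJ, BL, DF, DL, DM, DN, EG, EL, FG, FJ, FM, FN, GM, GN, JL, JM, JN, LM, MN
  2-simplices (20): ABD, ABJ, ADN, AEG, AEL, AGN, AJL, BDL, BEG, BEL, BFG, BFJ, DFM, DFN, DLM, FGM, FJN, GMN, JLM, JMN

so the chain groups are C_0 ≅ Z^10, C_1 ≅ Z^30, C_2 ≅ Z^20.

The boundary map ∂_1: C_1 → C_0 is given by ∂[p,q] = [q] − [p].
The resulting 10×30 matrix has rank 9, and its Smith normal form has invariant factors (1,1,1,1,1,1,1,1,1).

Boundary ∂_2: C_2 → C_1 acts by ∂[p,q,r] = [q,r] − [p,r] + [p,q]. For instance
  ∂BEG = EG − BG + BE,
  ∂AEL = EL − AL + AE.
As a 30×20 matrix over Z this has rank 20, with invariant factors (1,1,1,1,1,1,1,1,1,1,1,1,1,1,1,1,1,1,1,2).

Now H_k = ker ∂_k / im ∂_{k+1}, so:

  H_0: rank C_0 − rank ∂_1 = 10 − 9 = 1, and the invariant factors of ∂_1 are all 1, so H_0 = Z.
  H_1: rank ker ∂_1 − rank ∂_2 = (30 − 9) − 20 = 1, and ∂_2 has invariant factor 2 > 1, so H_1 = Z ⊕ Z/2.
  H_2: rank ker ∂_2 − rank ∂_3 = (20 − 20) − 0 = 0, and there is no ∂_3, so H_2 = 0.

As a check, the Euler characteristic is 10 − 30 + 20 = 0, which agrees with 1 − 1 + 0 = 0.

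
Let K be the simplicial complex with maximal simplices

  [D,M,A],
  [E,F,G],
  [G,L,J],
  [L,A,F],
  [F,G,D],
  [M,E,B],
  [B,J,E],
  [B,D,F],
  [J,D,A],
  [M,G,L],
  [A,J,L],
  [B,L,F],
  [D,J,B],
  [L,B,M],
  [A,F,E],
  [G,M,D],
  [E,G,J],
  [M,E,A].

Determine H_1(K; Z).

H_1 = Z^2.

Take the total order A < B < D < E < F < G < J < L < M on the vertex set. Then K (dimension 2) consists of the simplices:

  0-simplices (9): A, B, D, E, F, G, J, L, M
  1-simplices (27): AD, AE, AF, AJ, AL, AM, BD, BE, BF, BJ, BL, BM, DF, DG, DJ, DM, EF, EG, EJ, EM, FG, FL, GJ, GL, GM, JL, LM
  2-simplices (18): ADJ, ADM, AEF, AEM, AFL, AJL, BDF, BDJ, BEJ, BEM, BFL, BLM, DFG, DGM, EFG, EGJ, GJL, GLM

giving chain groups C_0 ≅ Z^9, C_1 ≅ Z^27, C_2 ≅ Z^18.

∂_1: C_1 → C_0 sends each edge [p,q] (with p < q) to q − p. For instance
  ∂BE = E − B.
This gives a 9×27 integer matrix of rank 8; reducing to Smith normal form yields diagonal entries (1,1,1,1,1,1,1,1).

∂_2: C_2 → C_1 acts by ∂[p,q,r] = [q,r] − [p,r] + [p,q]. For instance
  ∂BEJ = EJ − BJ + BE,
  ∂AEM = EM − AM + AE.
The 27×18 boundary matrix has rank 17 and Smith normal form diag(1,1,1,1,1,1,1,1,1,1,1,1,1,1,1,1,1).

Computing H_k = (kernel of ∂_k) / (image of ∂_{k+1}):

  H_1: rank ker ∂_1 − rank ∂_2 = (27 − 8) − 17 = 2, and the invariant factors of ∂_2 are all 1, so H_1 = Z^2.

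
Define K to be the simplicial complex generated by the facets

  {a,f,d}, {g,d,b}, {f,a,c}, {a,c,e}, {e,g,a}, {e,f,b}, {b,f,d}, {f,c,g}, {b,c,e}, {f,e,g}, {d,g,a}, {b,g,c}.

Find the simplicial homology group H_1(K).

Take the total order a < b < c < d < e < f < g on the vertex set. Then K (dimension 2) consists of the simplices:

  0-simplices (7): a, b, c, d, e, f, g
  1-simplices (18): ac, ad, ae, af, ag, bc, bd, be, bf, bg, ce, cf, cg, df, dg, ef, eg, fg
  2-simplices (12): ace, acf, adf, adg, aeg, bce, bcg, bdf, bdg, bef, cfg, efg

so the chain groups are C_0 ≅ Z^7, C_1 ≅ Z^18, C_2 ≅ Z^12.

The boundary map ∂_1: C_1 → C_0 sends each edge [p,q] (with p < q) to q − p.
The 7×18 boundary matrix has rank 6 and Smith normal form diag(1,1,1,1,1,1).

Boundary ∂_2: C_2 → C_1 sends each 2-simplex [p,q,r] to [q,r] − [p,r] + [p,q]. For instance
  ∂cfg = fg − cg + cf,
  ∂bdg = dg − bg + bd.
As a 18×12 matrix over Z this has rank 12, with invariant factors (1,1,1,1,1,1,1,1,1,1,1,2).

Now H_k = ker ∂_k / im ∂_{k+1}, so:

  H_1: rank ker ∂_1 − rank ∂_2 = (18 − 6) − 12 = 0, and ∂_2 has invariant factor 2 > 1, so H_1 = Z/2.

H_1 = Z/2.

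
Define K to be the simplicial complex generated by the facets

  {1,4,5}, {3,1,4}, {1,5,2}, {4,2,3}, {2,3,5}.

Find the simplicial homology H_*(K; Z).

We work with the vertex ordering 1 < 2 < 3 < 4 < 5. The simplices of K, each written with vertices in increasing order, are:

  0-simplices (5): [1], [2], [3], [4], [5]
  1-simplices (10): [1,2], [1,3], [1,4], [1,5], [2,3], [2,4], [2,5], [3,4], [3,5], [4,5]
  2-simplices (5): [1,2,5], [1,3,4], [1,4,5], [2,3,4], [2,3,5]

giving chain groups C_0 ≅ Z^5, C_1 ≅ Z^10, C_2 ≅ Z^5.

Boundary ∂_1: C_1 → C_0 is given by ∂[p,q] = [q] − [p]. For instance
  ∂[3,5] = [5] − [3].
The 5×10 boundary matrix has rank 4 and Smith normal form diag(1,1,1,1).

Boundary ∂_2: C_2 → C_1 maps a triangle to the signed sum of its edges. For instance
  ∂[2,3,4] = [3,4] − [2,4] + [2,3],
  ∂[2,3,5] = [3,5] − [2,5] + [2,3].
The 10×5 boundary matrix has rank 5 and Smith normal form diag(1,1,1,1,1).

From H_k ≅ ker(∂_k) / im(∂_{k+1}) we obtain:

  H_0: rank C_0 − rank ∂_1 = 5 − 4 = 1, and the invariant factors of ∂_1 are all 1, so H_0 = Z.
  H_1: rank ker ∂_1 − rank ∂_2 = (10 − 4) − 5 = 1, and the invariant factors of ∂_2 are all 1, so H_1 = Z.
  H_2: rank ker ∂_2 − rank ∂_3 = (5 − 5) − 0 = 0, and there is no ∂_3, so H_2 = 0.

As a check, the Euler characteristic is 5 − 10 + 5 = 0, which agrees with 1 − 1 + 0 = 0.

H_0 ≅ Z,  H_1 ≅ Z,  H_2 = 0.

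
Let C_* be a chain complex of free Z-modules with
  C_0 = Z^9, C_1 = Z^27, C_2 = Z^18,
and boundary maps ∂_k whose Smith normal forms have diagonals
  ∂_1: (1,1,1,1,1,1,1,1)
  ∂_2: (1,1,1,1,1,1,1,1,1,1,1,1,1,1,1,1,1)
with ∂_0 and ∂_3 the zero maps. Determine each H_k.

H_0 = Z,  H_1 = Z^2,  H_2 = Z.

H_0: b_0 = 9 − 0 − 8 = 1; torsion from ∂_1 factors > 1: none. So H_0 = Z.
H_1: b_1 = 27 − 8 − 17 = 2; torsion from ∂_2 factors > 1: none. So H_1 = Z^2.
H_2: b_2 = 18 − 17 − 0 = 1; torsion from ∂_3 factors > 1: none. So H_2 = Z.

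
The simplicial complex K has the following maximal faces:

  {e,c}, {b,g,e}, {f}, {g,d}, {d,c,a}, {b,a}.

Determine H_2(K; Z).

H_2 ≅ 0.

K has 7 vertices, 9 edges, 2 triangles.
rank ∂_2 = 2, rank ∂_3 = 0 ⇒ b_2 = 2 − 2 − 0 = 0. So H_2 ≅ 0.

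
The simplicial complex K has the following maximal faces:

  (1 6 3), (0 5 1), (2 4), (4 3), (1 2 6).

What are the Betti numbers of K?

K has 7 vertices, 10 edges, 3 triangles.
rank ∂_0 = 0, rank ∂_1 = 6 ⇒ b_0 = 7 − 0 − 6 = 1; all invariant factors of ∂_1 are 1 so no torsion. So H_0 ≅ Z.
rank ∂_1 = 6, rank ∂_2 = 3 ⇒ b_1 = 10 − 6 − 3 = 1; all invariant factors of ∂_2 are 1 so no torsion. So H_1 ≅ Z.
rank ∂_2 = 3, rank ∂_3 = 0 ⇒ b_2 = 3 − 3 − 0 = 0. So H_2 ≅ 0.

b_0 = 1, b_1 = 1, b_2 = 0.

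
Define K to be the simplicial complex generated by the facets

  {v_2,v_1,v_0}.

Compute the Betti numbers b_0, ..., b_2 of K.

b_0 = 1, b_1 = 0, b_2 = 0.

Take the total order v_0 < v_1 < v_2 on the vertex set. Then K (dimension 2) consists of the simplices:

  0-simplices (3): [v_0], [v_1], [v_2]
  1-simplices (3): [v_0,v_1], [v_0,v_2], [v_1,v_2]
  2-simplices (1): [v_0,v_1,v_2]

so the chain groups are C_0 ≅ Z^3, C_1 ≅ Z^3, C_2 ≅ Z^1.

The boundary map ∂_1: C_1 → C_0 maps an edge to its endpoints' difference, ∂[p,q] = q − p.
The 3×3 boundary matrix has rank 2 and Smith normal form diag(1,1).

Boundary ∂_2: C_2 → C_1 maps a triangle to the signed sum of its edges. For instance
  ∂[v_0,v_1,v_2] = [v_1,v_2] − [v_0,v_2] + [v_0,v_1].
This gives a 3×1 integer matrix of rank 1; reducing to Smith normal form yields diagonal entries (1).

Reading off H_k = ker ∂_k / im ∂_{k+1}:

  H_0: rank C_0 − rank ∂_1 = 3 − 2 = 1, and the invariant factors of ∂_1 are all 1, so H_0 = Z.
  H_1: rank ker ∂_1 − rank ∂_2 = (3 − 2) − 1 = 0, and the invariant factors of ∂_2 are all 1, so H_1 = 0.
  H_2: rank ker ∂_2 − rank ∂_3 = (1 − 1) − 0 = 0, and there is no ∂_3, so H_2 = 0.

Hence the Betti numbers are b_0 = 1, b_1 = 0, b_2 = 0.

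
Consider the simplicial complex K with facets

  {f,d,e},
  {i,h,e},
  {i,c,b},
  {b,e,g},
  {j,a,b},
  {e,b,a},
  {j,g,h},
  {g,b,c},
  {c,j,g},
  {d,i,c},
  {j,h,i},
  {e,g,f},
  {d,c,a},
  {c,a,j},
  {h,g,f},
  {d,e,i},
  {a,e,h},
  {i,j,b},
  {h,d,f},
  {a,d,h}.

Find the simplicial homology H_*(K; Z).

Take the total order a < b < c < d < e < f < g < h < i < j on the vertex set. Then K (dimension 2) consists of the simplices:

  0-simplices (10): a, b, c, d, e, f, g, h, i, j
  1-simplices (30): ab, ac, ad, ae, ah, aj, bc, be, bg, bi, bj, cd, cg, ci, cj, de, df, dh, di, ef, eg, eh, ei, fg, fh, gh, gj, hi, hj, ij
  2-simplices (20): abe, abj, acd, acj, adh, aeh, bcg, bci, beg, bij, cdi, cgj, def, dei, dfh, efg, ehi, fgh, ghj, hij

so the chain groups are C_0 ≅ Z^10, C_1 ≅ Z^30, C_2 ≅ Z^20.

The boundary map ∂_1: C_1 → C_0 sends each edge [p,q] (with p < q) to q − p.
The resulting 10×30 matrix has rank 9, and its Smith normal form has invariant factors (1,1,1,1,1,1,1,1,1).

The boundary map ∂_2: C_2 → C_1 maps a triangle to the signed sum of its edges. For instance
  ∂bci = ci − bi + bc,
  ∂dei = ei − di + de.
As a 30×20 matrix over Z this has rank 20, with invariant factors (1,1,1,1,1,1,1,1,1,1,1,1,1,1,1,1,1,1,1,2).

Now H_k = ker ∂_k / im ∂_{k+1}, so:

  H_0: rank C_0 − rank ∂_1 = 10 − 9 = 1, and the invariant factors of ∂_1 are all 1, so H_0 = Z.
  H_1: rank ker ∂_1 − rank ∂_2 = (30 − 9) − 20 = 1, and ∂_2 has invariant factor 2 > 1, so H_1 = Z ⊕ Z/2.
  H_2: rank ker ∂_2 − rank ∂_3 = (20 − 20) − 0 = 0, and there is no ∂_3, so H_2 = 0.

As a check, the Euler characteristic is 10 − 30 + 20 = 0, which agrees with 1 − 1 + 0 = 0.

H_0 ≅ Z,  H_1 ≅ Z ⊕ Z/2,  H_2 = 0.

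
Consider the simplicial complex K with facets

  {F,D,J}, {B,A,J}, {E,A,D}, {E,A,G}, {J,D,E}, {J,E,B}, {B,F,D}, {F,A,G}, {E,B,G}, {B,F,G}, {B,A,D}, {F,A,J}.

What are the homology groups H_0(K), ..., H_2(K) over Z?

We work with the vertex ordering A < B < D < E < F < G < J. The simplices of K, each written with vertices in increasing order, are:

  0-simplices (7): A, B, D, E, F, G, J
  1-simplices (18): AB, AD, AE, AF, AG, AJ, BD, BE, BF, BG, BJ, DE, DF, DJ, EG, EJ, FG, FJ
  2-simplices (12): ABD, ABJ, ADE, AEG, AFG, AFJ, BDF, BEG, BEJ, BFG, DEJ, DFJ

Hence C_0 ≅ Z^7, C_1 ≅ Z^18, C_2 ≅ Z^12.

The boundary map ∂_1: C_1 → C_0 is given by ∂[p,q] = [q] − [p]. For instance
  ∂AF = F − A.
This gives a 7×18 integer matrix of rank 6; reducing to Smith normal form yields diagonal entries (1,1,1,1,1,1).

The boundary map ∂_2: C_2 → C_1 sends each 2-simplex [p,q,r] to [q,r] − [p,r] + [p,q]. For instance
  ∂ABJ = BJ − AJ + AB,
  ∂AEG = EG − AG + AE.
This gives a 18×12 integer matrix of rank 12; reducing to Smith normal form yields diagonal entries (1,1,1,1,1,1,1,1,1,1,1,2).

Computing H_k = (kernel of ∂_k) / (image of ∂_{k+1}):

  H_0: rank C_0 − rank ∂_1 = 7 − 6 = 1, and the invariant factors of ∂_1 are all 1, so H_0 = Z.
  H_1: rank ker ∂_1 − rank ∂_2 = (18 − 6) − 12 = 0, and ∂_2 has invariant factor 2 > 1, so H_1 = Z/2.
  H_2: rank ker ∂_2 − rank ∂_3 = (12 − 12) − 0 = 0, and there is no ∂_3, so H_2 = 0.

As a check, the Euler characteristic is 7 − 18 + 12 = 1, which agrees with 1 − 0 + 0 = 1.

H_0 ≅ Z,  H_1 ≅ Z/2,  H_2 = 0.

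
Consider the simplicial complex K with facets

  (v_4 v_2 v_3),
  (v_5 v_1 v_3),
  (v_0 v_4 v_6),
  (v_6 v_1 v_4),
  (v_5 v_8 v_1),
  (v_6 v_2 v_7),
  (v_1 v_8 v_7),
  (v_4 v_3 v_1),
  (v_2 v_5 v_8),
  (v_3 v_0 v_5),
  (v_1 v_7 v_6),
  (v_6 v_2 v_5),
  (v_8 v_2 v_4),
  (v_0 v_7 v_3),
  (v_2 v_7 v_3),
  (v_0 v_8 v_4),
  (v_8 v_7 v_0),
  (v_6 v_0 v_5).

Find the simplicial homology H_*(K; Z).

H_0 ≅ Z,  H_1 ≅ Z^2,  H_2 ≅ Z.

We work with the vertex ordering v_0 < v_1 < v_2 < v_3 < v_4 < v_5 < v_6 < v_7 < v_8. The simplices of K, each written with vertices in increasing order, are:

  0-simplices (9): [v_0], [v_1], [v_2], [v_3], [v_4], [v_5], [v_6], [v_7], [v_8]
  1-simplices (27): (27 of them)
  2-simplices (18): (18 of them)

giving chain groups C_0 ≅ Z^9, C_1 ≅ Z^27, C_2 ≅ Z^18.

The boundary map ∂_1: C_1 → C_0 sends each edge [p,q] (with p < q) to q − p.
This gives a 9×27 integer matrix of rank 8; reducing to Smith normal form yields diagonal entries (1,1,1,1,1,1,1,1).

The boundary map ∂_2: C_2 → C_1 sends each 2-simplex [p,q,r] to [q,r] − [p,r] + [p,q]. For instance
  ∂[v_0,v_4,v_8] = [v_4,v_8] − [v_0,v_8] + [v_0,v_4],
  ∂[v_0,v_3,v_5] = [v_3,v_5] − [v_0,v_5] + [v_0,v_3].
This gives a 27×18 integer matrix of rank 17; reducing to Smith normal form yields diagonal entries (1,1,1,1,1,1,1,1,1,1,1,1,1,1,1,1,1).

Now H_k = ker ∂_k / im ∂_{k+1}, so:

  H_0: rank C_0 − rank ∂_1 = 9 − 8 = 1, and the invariant factors of ∂_1 are all 1, so H_0 = Z.
  H_1: rank ker ∂_1 − rank ∂_2 = (27 − 8) − 17 = 2, and the invariant factors of ∂_2 are all 1, so H_1 = Z^2.
  H_2: rank ker ∂_2 − rank ∂_3 = (18 − 17) − 0 = 1, and there is no ∂_3, so H_2 = Z.

As a check, the Euler characteristic is 9 − 27 + 18 = 0, which agrees with 1 − 2 + 1 = 0.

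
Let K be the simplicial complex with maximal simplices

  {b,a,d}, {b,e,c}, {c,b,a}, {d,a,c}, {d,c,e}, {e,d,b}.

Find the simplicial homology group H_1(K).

H_1 = 0.

Fix the vertex order a < b < c < d < e and write every simplex with vertices in increasing order. Then dim K = 2 and the simplices of K are:

  0-simplices (5): a, b, c, d, e
  1-simplices (9): ab, ac, ad, bc, bd, be, cd, ce, de
  2-simplices (6): abc, abd, acd, bce, bde, cde

giving chain groups C_0 ≅ Z^5, C_1 ≅ Z^9, C_2 ≅ Z^6.

Boundary ∂_1: C_1 → C_0 sends each edge [p,q] (with p < q) to q − p. For instance
  ∂bc = c − b.
This gives a 5×9 integer matrix of rank 4; reducing to Smith normal form yields diagonal entries (1,1,1,1).

The boundary map ∂_2: C_2 → C_1 maps a triangle to the signed sum of its edges. For instance
  ∂bce = ce − be + bc,
  ∂abd = bd − ad + ab.
The resulting 9×6 matrix has rank 5, and its Smith normal form has invariant factors (1,1,1,1,1).

Reading off H_k = ker ∂_k / im ∂_{k+1}:

  H_1: rank ker ∂_1 − rank ∂_2 = (9 − 4) − 5 = 0, and the invariant factors of ∂_2 are all 1, so H_1 = 0.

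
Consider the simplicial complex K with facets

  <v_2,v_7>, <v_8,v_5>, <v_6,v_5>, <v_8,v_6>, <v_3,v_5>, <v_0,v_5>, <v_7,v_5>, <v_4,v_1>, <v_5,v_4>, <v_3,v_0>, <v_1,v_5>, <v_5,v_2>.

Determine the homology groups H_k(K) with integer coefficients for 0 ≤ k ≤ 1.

Take the total order v_0 < v_1 < v_2 < v_3 < v_4 < v_5 < v_6 < v_7 < v_8 on the vertex set. Then K (dimension 1) consists of the simplices:

  0-simplices (9): [v_0], [v_1], [v_2], [v_3], [v_4], [v_5], [v_6], [v_7], [v_8]
  1-simplices (12): [v_0,v_3], [v_0,v_5], [v_1,v_4], [v_1,v_5], [v_2,v_5], [v_2,v_7], [v_3,v_5], [v_4,v_5], [v_5,v_6], [v_5,v_7], [v_5,v_8], [v_6,v_8]

so the chain groups are C_0 ≅ Z^9, C_1 ≅ Z^12.

The boundary map ∂_1: C_1 → C_0 maps an edge to its endpoints' difference, ∂[p,q] = q − p.
As a 9×12 matrix over Z this has rank 8, with invariant factors (1,1,1,1,1,1,1,1).

From H_k ≅ ker(∂_k) / im(∂_{k+1}) we obtain:

  H_0: rank C_0 − rank ∂_1 = 9 − 8 = 1, and the invariant factors of ∂_1 are all 1, so H_0 = Z.
  H_1: rank ker ∂_1 − rank ∂_2 = (12 − 8) − 0 = 4, and there is no ∂_2, so H_1 = Z^4.

As a check, the Euler characteristic is 9 − 12 = -3, which agrees with 1 − 4 = -3.

H_0 = Z,  H_1 = Z^4.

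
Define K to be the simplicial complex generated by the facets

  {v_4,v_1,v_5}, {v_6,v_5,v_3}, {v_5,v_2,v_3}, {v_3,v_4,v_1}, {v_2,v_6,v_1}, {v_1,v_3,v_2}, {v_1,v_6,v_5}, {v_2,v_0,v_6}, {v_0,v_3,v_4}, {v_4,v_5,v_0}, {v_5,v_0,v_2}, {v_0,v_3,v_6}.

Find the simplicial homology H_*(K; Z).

Take the total order v_0 < v_1 < v_2 < v_3 < v_4 < v_5 < v_6 on the vertex set. Then K (dimension 2) consists of the simplices:

  0-simplices (7): [v_0], [v_1], [v_2], [v_3], [v_4], [v_5], [v_6]
  1-simplices (18): (18 of them)
  2-simplices (12): (12 of them)

Hence C_0 ≅ Z^7, C_1 ≅ Z^18, C_2 ≅ Z^12.

∂_1: C_1 → C_0 maps an edge to its endpoints' difference, ∂[p,q] = q − p. For instance
  ∂[v_1,v_3] = [v_3] − [v_1].
This gives a 7×18 integer matrix of rank 6; reducing to Smith normal form yields diagonal entries (1,1,1,1,1,1).

The boundary map ∂_2: C_2 → C_1 acts by ∂[p,q,r] = [q,r] − [p,r] + [p,q]. For instance
  ∂[v_1,v_2,v_3] = [v_2,v_3] − [v_1,v_3] + [v_1,v_2],
  ∂[v_1,v_3,v_4] = [v_3,v_4] − [v_1,v_4] + [v_1,v_3].
The 18×12 boundary matrix has rank 12 and Smith normal form diag(1,1,1,1,1,1,1,1,1,1,1,2).

Computing H_k = (kernel of ∂_k) / (image of ∂_{k+1}):

  H_0: rank C_0 − rank ∂_1 = 7 − 6 = 1, and the invariant factors of ∂_1 are all 1, so H_0 = Z.
  H_1: rank ker ∂_1 − rank ∂_2 = (18 − 6) − 12 = 0, and ∂_2 has invariant factor 2 > 1, so H_1 = Z/2.
  H_2: rank ker ∂_2 − rank ∂_3 = (12 − 12) − 0 = 0, and there is no ∂_3, so H_2 = 0.

As a check, the Euler characteristic is 7 − 18 + 12 = 1, which agrees with 1 − 0 + 0 = 1.
(K is a triangulation of the real projective plane RP^2.)

H_0 = Z,  H_1 = Z/2,  H_2 = 0.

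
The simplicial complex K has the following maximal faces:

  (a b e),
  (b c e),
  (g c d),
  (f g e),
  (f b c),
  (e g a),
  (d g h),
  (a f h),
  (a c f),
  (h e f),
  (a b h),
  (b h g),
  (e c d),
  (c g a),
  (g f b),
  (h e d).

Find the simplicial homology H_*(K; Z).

Order the vertices as a < b < c < d < e < f < g < h. Listing each simplex with vertices in this order, K has dimension 2 with simplices:

  0-simplices (8): a, b, c, d, e, f, g, h
  1-simplices (24): ab, ac, ae, af, ag, ah, bc, be, bf, bg, bh, cd, ce, cf, cg, de, dg, dh, ef, eg, eh, fg, fh, gh
  2-simplices (16): abe, abh, acf, acg, aeg, afh, bce, bcf, bfg, bgh, cde, cdg, deh, dgh, efg, efh

Hence C_0 ≅ Z^8, C_1 ≅ Z^24, C_2 ≅ Z^16.

The boundary map ∂_1: C_1 → C_0 maps an edge to its endpoints' difference, ∂[p,q] = q − p. For instance
  ∂ag = g − a.
The resulting 8×24 matrix has rank 7, and its Smith normal form has invariant factors (1,1,1,1,1,1,1).

Boundary ∂_2: C_2 → C_1 acts by ∂[p,q,r] = [q,r] − [p,r] + [p,q]. For instance
  ∂acg = cg − ag + ac,
  ∂bcf = cf − bf + bc.
The 24×16 boundary matrix has rank 15 and Smith normal form diag(1,1,1,1,1,1,1,1,1,1,1,1,1,1,1).

Computing H_k = (kernel of ∂_k) / (image of ∂_{k+1}):

  H_0: rank C_0 − rank ∂_1 = 8 − 7 = 1, and the invariant factors of ∂_1 are all 1, so H_0 = Z.
  H_1: rank ker ∂_1 − rank ∂_2 = (24 − 7) − 15 = 2, and the invariant factors of ∂_2 are all 1, so H_1 = Z^2.
  H_2: rank ker ∂_2 − rank ∂_3 = (16 − 15) − 0 = 1, and there is no ∂_3, so H_2 = Z.

(K is a triangulation of the torus T^2.)

H_0 ≅ Z,  H_1 ≅ Z^2,  H_2 ≅ Z.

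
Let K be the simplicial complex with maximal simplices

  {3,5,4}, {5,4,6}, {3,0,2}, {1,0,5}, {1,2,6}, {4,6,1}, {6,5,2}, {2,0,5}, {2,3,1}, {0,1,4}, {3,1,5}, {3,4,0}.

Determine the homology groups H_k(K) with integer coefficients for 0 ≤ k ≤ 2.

H_0 = Z,  H_1 = Z/2Z,  H_2 = 0.

Take the total order 0 < 1 < 2 < 3 < 4 < 5 < 6 on the vertex set. Then K (dimension 2) consists of the simplices:

  0-simplices (7): [0], [1], [2], [3], [4], [5], [6]
  1-simplices (18): [0,1], [0,2], [0,3], [0,4], [0,5], [1,2], [1,3], [1,4], [1,5], [1,6], [2,3], [2,5], [2,6], [3,4], [3,5], [4,5], [4,6], [5,6]
  2-simplices (12): [0,1,4], [0,1,5], [0,2,3], [0,2,5], [0,3,4], [1,2,3], [1,2,6], [1,3,5], [1,4,6], [2,5,6], [3,4,5], [4,5,6]

Hence C_0 ≅ Z^7, C_1 ≅ Z^18, C_2 ≅ Z^12.

Boundary ∂_1: C_1 → C_0 is given by ∂[p,q] = [q] − [p]. For instance
  ∂[1,3] = [3] − [1].
The 7×18 boundary matrix has rank 6 and Smith normal form diag(1,1,1,1,1,1).

Boundary ∂_2: C_2 → C_1 sends each 2-simplex [p,q,r] to [q,r] − [p,r] + [p,q]. For instance
  ∂[0,1,5] = [1,5] − [0,5] + [0,1],
  ∂[2,5,6] = [5,6] − [2,6] + [2,5].
This gives a 18×12 integer matrix of rank 12; reducing to Smith normal form yields diagonal entries (1,1,1,1,1,1,1,1,1,1,1,2).

Now H_k = ker ∂_k / im ∂_{k+1}, so:

  H_0: rank C_0 − rank ∂_1 = 7 − 6 = 1, and the invariant factors of ∂_1 are all 1, so H_0 ≅ Z.
  H_1: rank ker ∂_1 − rank ∂_2 = (18 − 6) − 12 = 0, and ∂_2 has invariant factor 2 > 1, so H_1 ≅ Z/2Z.
  H_2: rank ker ∂_2 − rank ∂_3 = (12 − 12) − 0 = 0, and there is no ∂_3, so H_2 ≅ 0.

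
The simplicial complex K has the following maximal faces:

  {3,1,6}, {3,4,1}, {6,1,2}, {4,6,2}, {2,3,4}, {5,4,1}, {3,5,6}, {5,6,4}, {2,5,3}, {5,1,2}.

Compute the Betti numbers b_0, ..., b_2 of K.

K has 6 vertices, 15 edges, 10 triangles.
rank ∂_0 = 0, rank ∂_1 = 5 ⇒ b_0 = 6 − 0 − 5 = 1; all invariant factors of ∂_1 are 1 so no torsion. So H_0 ≅ Z.
rank ∂_1 = 5, rank ∂_2 = 10 ⇒ b_1 = 15 − 5 − 10 = 0; ∂_2 has invariant factor(s) [2] giving torsion. So H_1 ≅ Z/2.
rank ∂_2 = 10, rank ∂_3 = 0 ⇒ b_2 = 10 − 10 − 0 = 0. So H_2 ≅ 0.

b_0 = 1, b_1 = 0, b_2 = 0.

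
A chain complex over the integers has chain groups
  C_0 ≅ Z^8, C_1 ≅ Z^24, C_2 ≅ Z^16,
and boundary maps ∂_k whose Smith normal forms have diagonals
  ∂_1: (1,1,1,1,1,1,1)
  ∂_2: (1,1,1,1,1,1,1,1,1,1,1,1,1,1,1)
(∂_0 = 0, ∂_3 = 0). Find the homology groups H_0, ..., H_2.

H_0: b_0 = 8 − 0 − 7 = 1; torsion from ∂_1 factors > 1: none. So H_0 ≅ Z.
H_1: b_1 = 24 − 7 − 15 = 2; torsion from ∂_2 factors > 1: none. So H_1 ≅ Z^2.
H_2: b_2 = 16 − 15 − 0 = 1; torsion from ∂_3 factors > 1: none. So H_2 ≅ Z.

H_0 ≅ Z,  H_1 ≅ Z^2,  H_2 ≅ Z.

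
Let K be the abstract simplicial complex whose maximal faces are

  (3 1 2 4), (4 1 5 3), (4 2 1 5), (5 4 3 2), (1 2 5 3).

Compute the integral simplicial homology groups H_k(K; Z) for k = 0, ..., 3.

H_0 ≅ Z,  H_1 = 0,  H_2 = 0,  H_3 ≅ Z.

Order the vertices as 1 < 2 < 3 < 4 < 5. Listing each simplex with vertices in this order, K has dimension 3 with simplices:

  0-simplices (5): [1], [2], [3], [4], [5]
  1-simplices (10): [1,2], [1,3], [1,4], [1,5], [2,3], [2,4], [2,5], [3,4], [3,5], [4,5]
  2-simplices (10): [1,2,3], [1,2,4], [1,2,5], [1,3,4], [1,3,5], [1,4,5], [2,3,4], [2,3,5], [2,4,5], [3,4,5]
  3-simplices (5): [1,2,3,4], [1,2,3,5], [1,2,4,5], [1,3,4,5], [2,3,4,5]

so the chain groups are C_0 ≅ Z^5, C_1 ≅ Z^10, C_2 ≅ Z^10, C_3 ≅ Z^5.

∂_1: C_1 → C_0 sends each edge [p,q] (with p < q) to q − p. For instance
  ∂[3,5] = [5] − [3].
As a 5×10 matrix over Z this has rank 4, with invariant factors (1,1,1,1).

∂_2: C_2 → C_1 acts by ∂[p,q,r] = [q,r] − [p,r] + [p,q]. For instance
  ∂[1,2,3] = [2,3] − [1,3] + [1,2],
  ∂[2,3,5] = [3,5] − [2,5] + [2,3].
As a 10×10 matrix over Z this has rank 6, with invariant factors (1,1,1,1,1,1).

The boundary map ∂_3: C_3 → C_2 sends each 3-simplex σ to the alternating sum Σ_i (−1)^i (σ with its i-th vertex removed). For instance
  ∂[1,2,3,4] = [2,3,4] − [1,3,4] + [1,2,4] − [1,2,3],
  ∂[1,3,4,5] = [3,4,5] − [1,4,5] + [1,3,5] − [1,3,4].
The resulting 10×5 matrix has rank 4, and its Smith normal form has invariant factors (1,1,1,1).

Now H_k = ker ∂_k / im ∂_{k+1}, so:

  H_0: rank C_0 − rank ∂_1 = 5 − 4 = 1, and the invariant factors of ∂_1 are all 1, so H_0 = Z.
  H_1: rank ker ∂_1 − rank ∂_2 = (10 − 4) − 6 = 0, and the invariant factors of ∂_2 are all 1, so H_1 = 0.
  H_2: rank ker ∂_2 − rank ∂_3 = (10 − 6) − 4 = 0, and the invariant factors of ∂_3 are all 1, so H_2 = 0.
  H_3: rank ker ∂_3 − rank ∂_4 = (5 − 4) − 0 = 1, and there is no ∂_4, so H_3 = Z.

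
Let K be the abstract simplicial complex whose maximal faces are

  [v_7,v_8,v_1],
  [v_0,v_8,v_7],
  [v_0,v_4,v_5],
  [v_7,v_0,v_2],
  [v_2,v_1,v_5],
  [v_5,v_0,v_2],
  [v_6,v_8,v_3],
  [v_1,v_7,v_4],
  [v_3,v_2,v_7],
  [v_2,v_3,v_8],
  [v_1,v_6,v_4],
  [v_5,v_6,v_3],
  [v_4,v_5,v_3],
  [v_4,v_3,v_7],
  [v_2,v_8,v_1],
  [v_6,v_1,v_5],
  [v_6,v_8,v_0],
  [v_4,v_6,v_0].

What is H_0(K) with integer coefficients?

K has 9 vertices, 27 edges, 18 triangles.
rank ∂_0 = 0, rank ∂_1 = 8 ⇒ b_0 = 9 − 0 − 8 = 1; all invariant factors of ∂_1 are 1 so no torsion. So H_0 = Z.

H_0 ≅ Z.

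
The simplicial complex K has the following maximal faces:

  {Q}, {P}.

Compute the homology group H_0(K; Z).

H_0 ≅ Z^2.

Fix the vertex order P < Q and write every simplex with vertices in increasing order. Then dim K = 0 and the simplices of K are:

  0-simplices (2): P, Q

Hence C_0 ≅ Z^2.

Reading off H_k = ker ∂_k / im ∂_{k+1}:

  H_0: rank C_0 − rank ∂_1 = 2 − 0 = 2, and there is no ∂_1, so H_0 ≅ Z^2.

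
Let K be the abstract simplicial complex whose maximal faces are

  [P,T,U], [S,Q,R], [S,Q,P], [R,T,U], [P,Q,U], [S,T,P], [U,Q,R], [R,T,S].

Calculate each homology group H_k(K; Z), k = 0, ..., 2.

Order the vertices as P < Q < R < S < T < U. Listing each simplex with vertices in this order, K has dimension 2 with simplices:

  0-simplices (6): P, Q, R, S, T, U
  1-simplices (12): PQ, PS, PT, PU, QR, QS, QU, RS, RT, RU, ST, TU
  2-simplices (8): PQS, PQU, PST, PTU, QRS, QRU, RST, RTU

Hence C_0 ≅ Z^6, C_1 ≅ Z^12, C_2 ≅ Z^8.

The boundary map ∂_1: C_1 → C_0 is given by ∂[p,q] = [q] − [p]. For instance
  ∂QS = S − Q.
The 6×12 boundary matrix has rank 5 and Smith normal form diag(1,1,1,1,1).

Boundary ∂_2: C_2 → C_1 sends each 2-simplex [p,q,r] to [q,r] − [p,r] + [p,q]. For instance
  ∂RTU = TU − RU + RT,
  ∂PTU = TU − PU + PT.
The resulting 12×8 matrix has rank 7, and its Smith normal form has invariant factors (1,1,1,1,1,1,1).

Now H_k = ker ∂_k / im ∂_{k+1}, so:

  H_0: rank C_0 − rank ∂_1 = 6 − 5 = 1, and the invariant factors of ∂_1 are all 1, so H_0 ≅ Z.
  H_1: rank ker ∂_1 − rank ∂_2 = (12 − 5) − 7 = 0, and the invariant factors of ∂_2 are all 1, so H_1 ≅ 0.
  H_2: rank ker ∂_2 − rank ∂_3 = (8 − 7) − 0 = 1, and there is no ∂_3, so H_2 ≅ Z.

As a check, the Euler characteristic is 6 − 12 + 8 = 2, which agrees with 1 − 0 + 1 = 2.

H_0 = Z,  H_1 = 0,  H_2 = Z.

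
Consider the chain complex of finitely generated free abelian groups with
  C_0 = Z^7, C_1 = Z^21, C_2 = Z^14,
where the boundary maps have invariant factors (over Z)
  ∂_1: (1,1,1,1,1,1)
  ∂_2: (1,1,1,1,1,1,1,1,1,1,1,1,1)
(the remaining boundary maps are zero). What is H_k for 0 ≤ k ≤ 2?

H_0 ≅ Z,  H_1 ≅ Z^2,  H_2 ≅ Z.

H_0: b_0 = 7 − 0 − 6 = 1; torsion from ∂_1 factors > 1: none. So H_0 ≅ Z.
H_1: b_1 = 21 − 6 − 13 = 2; torsion from ∂_2 factors > 1: none. So H_1 ≅ Z^2.
H_2: b_2 = 14 − 13 − 0 = 1; torsion from ∂_3 factors > 1: none. So H_2 ≅ Z.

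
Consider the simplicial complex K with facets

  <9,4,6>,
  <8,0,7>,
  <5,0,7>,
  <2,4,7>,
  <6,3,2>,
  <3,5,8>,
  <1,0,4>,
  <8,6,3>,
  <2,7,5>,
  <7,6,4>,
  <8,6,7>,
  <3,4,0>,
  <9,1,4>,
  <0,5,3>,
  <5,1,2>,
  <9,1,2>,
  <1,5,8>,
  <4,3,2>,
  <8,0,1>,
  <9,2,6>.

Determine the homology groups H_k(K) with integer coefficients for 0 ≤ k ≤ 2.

We work with the vertex ordering 0 < 1 < 2 < 3 < 4 < 5 < 6 < 7 < 8 < 9. The simplices of K, each written with vertices in increasing order, are:

  0-simplices (10): [0], [1], [2], [3], [4], [5], [6], [7], [8], [9]
  1-simplices (30): (30 of them)
  2-simplices (20): (20 of them)

so the chain groups are C_0 ≅ Z^10, C_1 ≅ Z^30, C_2 ≅ Z^20.

Boundary ∂_1: C_1 → C_0 maps an edge to its endpoints' difference, ∂[p,q] = q − p. For instance
  ∂[6,7] = [7] − [6].
The resulting 10×30 matrix has rank 9, and its Smith normal form has invariant factors (1,1,1,1,1,1,1,1,1).

Boundary ∂_2: C_2 → C_1 acts by ∂[p,q,r] = [q,r] − [p,r] + [p,q]. For instance
  ∂[2,3,4] = [3,4] − [2,4] + [2,3],
  ∂[1,2,9] = [2,9] − [1,9] + [1,2].
As a 30×20 matrix over Z this has rank 20, with invariant factors (1,1,1,1,1,1,1,1,1,1,1,1,1,1,1,1,1,1,1,2).

Computing H_k = (kernel of ∂_k) / (image of ∂_{k+1}):

  H_0: rank C_0 − rank ∂_1 = 10 − 9 = 1, and the invariant factors of ∂_1 are all 1, so H_0 ≅ Z.
  H_1: rank ker ∂_1 − rank ∂_2 = (30 − 9) − 20 = 1, and ∂_2 has invariant factor 2 > 1, so H_1 ≅ Z ⊕ Z_2.
  H_2: rank ker ∂_2 − rank ∂_3 = (20 − 20) − 0 = 0, and there is no ∂_3, so H_2 ≅ 0.

H_0 ≅ Z,  H_1 ≅ Z ⊕ Z_2,  H_2 = 0.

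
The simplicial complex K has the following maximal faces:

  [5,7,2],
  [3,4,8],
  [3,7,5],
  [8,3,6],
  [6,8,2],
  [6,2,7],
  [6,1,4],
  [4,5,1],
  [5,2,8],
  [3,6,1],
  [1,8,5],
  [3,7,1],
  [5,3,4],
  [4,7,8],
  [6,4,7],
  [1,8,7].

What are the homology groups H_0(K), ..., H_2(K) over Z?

Fix the vertex order 1 < 2 < 3 < 4 < 5 < 6 < 7 < 8 and write every simplex with vertices in increasing order. Then dim K = 2 and the simplices of K are:

  0-simplices (8): [1], [2], [3], [4], [5], [6], [7], [8]
  1-simplices (24): (24 of them)
  2-simplices (16): [1,3,6], [1,3,7], [1,4,5], [1,4,6], [1,5,8], [1,7,8], [2,5,7], [2,5,8], [2,6,7], [2,6,8], [3,4,5], [3,4,8], [3,5,7], [3,6,8], [4,6,7], [4,7,8]

Hence C_0 ≅ Z^8, C_1 ≅ Z^24, C_2 ≅ Z^16.

The boundary map ∂_1: C_1 → C_0 is given by ∂[p,q] = [q] − [p].
This gives a 8×24 integer matrix of rank 7; reducing to Smith normal form yields diagonal entries (1,1,1,1,1,1,1).

The boundary map ∂_2: C_2 → C_1 sends each 2-simplex [p,q,r] to [q,r] − [p,r] + [p,q]. For instance
  ∂[4,6,7] = [6,7] − [4,7] + [4,6],
  ∂[1,4,5] = [4,5] − [1,5] + [1,4].
The resulting 24×16 matrix has rank 15, and its Smith normal form has invariant factors (1,1,1,1,1,1,1,1,1,1,1,1,1,1,1).

From H_k ≅ ker(∂_k) / im(∂_{k+1}) we obtain:

  H_0: rank C_0 − rank ∂_1 = 8 − 7 = 1, and the invariant factors of ∂_1 are all 1, so H_0 ≅ Z.
  H_1: rank ker ∂_1 − rank ∂_2 = (24 − 7) − 15 = 2, and the invariant factors of ∂_2 are all 1, so H_1 ≅ Z^2.
  H_2: rank ker ∂_2 − rank ∂_3 = (16 − 15) − 0 = 1, and there is no ∂_3, so H_2 ≅ Z.

H_0 ≅ Z,  H_1 ≅ Z^2,  H_2 ≅ Z.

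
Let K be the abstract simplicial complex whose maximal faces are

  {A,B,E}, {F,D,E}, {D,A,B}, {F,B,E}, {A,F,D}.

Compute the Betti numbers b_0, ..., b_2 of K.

We work with the vertex ordering A < B < D < E < F. The simplices of K, each written with vertices in increasing order, are:

  0-simplices (5): A, B, D, E, F
  1-simplices (10): AB, AD, AE, AF, BD, BE, BF, DE, DF, EF
  2-simplices (5): ABD, ABE, ADF, BEF, DEF

so the chain groups are C_0 ≅ Z^5, C_1 ≅ Z^10, C_2 ≅ Z^5.

Boundary ∂_1: C_1 → C_0 is given by ∂[p,q] = [q] − [p]. For instance
  ∂BF = F − B.
The resulting 5×10 matrix has rank 4, and its Smith normal form has invariant factors (1,1,1,1).

The boundary map ∂_2: C_2 → C_1 acts by ∂[p,q,r] = [q,r] − [p,r] + [p,q]. For instance
  ∂ABE = BE − AE + AB,
  ∂ADF = DF − AF + AD.
This gives a 10×5 integer matrix of rank 5; reducing to Smith normal form yields diagonal entries (1,1,1,1,1).

From H_k ≅ ker(∂_k) / im(∂_{k+1}) we obtain:

  H_0: rank C_0 − rank ∂_1 = 5 − 4 = 1, and the invariant factors of ∂_1 are all 1, so H_0 = Z.
  H_1: rank ker ∂_1 − rank ∂_2 = (10 − 4) − 5 = 1, and the invariant factors of ∂_2 are all 1, so H_1 = Z.
  H_2: rank ker ∂_2 − rank ∂_3 = (5 − 5) − 0 = 0, and there is no ∂_3, so H_2 = 0.

Hence the Betti numbers are b_0 = 1, b_1 = 1, b_2 = 0.

b_0 = 1, b_1 = 1, b_2 = 0.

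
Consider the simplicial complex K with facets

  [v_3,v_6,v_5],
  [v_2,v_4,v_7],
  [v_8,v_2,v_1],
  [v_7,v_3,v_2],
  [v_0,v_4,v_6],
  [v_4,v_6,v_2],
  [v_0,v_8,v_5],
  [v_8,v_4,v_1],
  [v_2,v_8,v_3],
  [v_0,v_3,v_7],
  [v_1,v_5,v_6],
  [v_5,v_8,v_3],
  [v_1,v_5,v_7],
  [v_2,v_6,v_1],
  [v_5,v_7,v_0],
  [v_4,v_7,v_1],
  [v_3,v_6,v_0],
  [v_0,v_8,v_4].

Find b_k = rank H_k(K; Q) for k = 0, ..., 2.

Order the vertices as v_0 < v_1 < v_2 < v_3 < v_4 < v_5 < v_6 < v_7 < v_8. Listing each simplex with vertices in this order, K has dimension 2 with simplices:

  0-simplices (9): [v_0], [v_1], [v_2], [v_3], [v_4], [v_5], [v_6], [v_7], [v_8]
  1-simplices (27): (27 of them)
  2-simplices (18): (18 of them)

Hence C_0 ≅ Z^9, C_1 ≅ Z^27, C_2 ≅ Z^18.

∂_1: C_1 → C_0 sends each edge [p,q] (with p < q) to q − p.
The 9×27 boundary matrix has rank 8 and Smith normal form diag(1,1,1,1,1,1,1,1).

The boundary map ∂_2: C_2 → C_1 maps a triangle to the signed sum of its edges. For instance
  ∂[v_0,v_5,v_7] = [v_5,v_7] − [v_0,v_7] + [v_0,v_5],
  ∂[v_2,v_3,v_7] = [v_3,v_7] − [v_2,v_7] + [v_2,v_3].
The resulting 27×18 matrix has rank 18, and its Smith normal form has invariant factors (1,1,1,1,1,1,1,1,1,1,1,1,1,1,1,1,1,2).

Reading off H_k = ker ∂_k / im ∂_{k+1}:

  H_0: rank C_0 − rank ∂_1 = 9 − 8 = 1, and the invariant factors of ∂_1 are all 1, so H_0 = Z.
  H_1: rank ker ∂_1 − rank ∂_2 = (27 − 8) − 18 = 1, and ∂_2 has invariant factor 2 > 1, so H_1 = Z ⊕ Z/2.
  H_2: rank ker ∂_2 − rank ∂_3 = (18 − 18) − 0 = 0, and there is no ∂_3, so H_2 = 0.

Hence the Betti numbers are b_0 = 1, b_1 = 1, b_2 = 0.

b_0 = 1, b_1 = 1, b_2 = 0.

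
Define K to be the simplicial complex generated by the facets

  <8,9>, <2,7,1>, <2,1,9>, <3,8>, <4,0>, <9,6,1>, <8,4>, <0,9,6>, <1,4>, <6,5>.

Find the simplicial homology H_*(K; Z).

H_0 = Z,  H_1 = Z^2,  H_2 = 0.

We work with the vertex ordering 0 < 1 < 2 < 3 < 4 < 5 < 6 < 7 < 8 < 9. The simplices of K, each written with vertices in increasing order, are:

  0-simplices (10): [0], [1], [2], [3], [4], [5], [6], [7], [8], [9]
  1-simplices (15): [0,4], [0,6], [0,9], [1,2], [1,4], [1,6], [1,7], [1,9], [2,7], [2,9], [3,8], [4,8], [5,6], [6,9], [8,9]
  2-simplices (4): [0,6,9], [1,2,7], [1,2,9], [1,6,9]

giving chain groups C_0 ≅ Z^10, C_1 ≅ Z^15, C_2 ≅ Z^4.

∂_1: C_1 → C_0 maps an edge to its endpoints' difference, ∂[p,q] = q − p. For instance
  ∂[6,9] = [9] − [6].
The 10×15 boundary matrix has rank 9 and Smith normal form diag(1,1,1,1,1,1,1,1,1).

Boundary ∂_2: C_2 → C_1 acts by ∂[p,q,r] = [q,r] − [p,r] + [p,q]. For instance
  ∂[0,6,9] = [6,9] − [0,9] + [0,6],
  ∂[1,6,9] = [6,9] − [1,9] + [1,6].
The resulting 15×4 matrix has rank 4, and its Smith normal form has invariant factors (1,1,1,1).

Reading off H_k = ker ∂_k / im ∂_{k+1}:

  H_0: rank C_0 − rank ∂_1 = 10 − 9 = 1, and the invariant factors of ∂_1 are all 1, so H_0 ≅ Z.
  H_1: rank ker ∂_1 − rank ∂_2 = (15 − 9) − 4 = 2, and the invariant factors of ∂_2 are all 1, so H_1 ≅ Z^2.
  H_2: rank ker ∂_2 − rank ∂_3 = (4 − 4) − 0 = 0, and there is no ∂_3, so H_2 ≅ 0.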